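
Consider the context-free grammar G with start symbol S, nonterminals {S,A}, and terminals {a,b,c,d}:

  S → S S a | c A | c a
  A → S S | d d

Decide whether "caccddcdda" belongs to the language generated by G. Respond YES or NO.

Convert to CNF:
  S -> S X3 | T2 A | T2 T1
  A -> S S | T0 T0
  T0 -> d
  T1 -> a
  T2 -> c
  X3 -> S T1

CYK table (by increasing span):
  cell(0,0) c: {T2}  orig:{}
  cell(1,1) a: {T1}  orig:{}
  cell(2,2) c: {T2}  orig:{}
  cell(3,3) c: {T2}  orig:{}
  cell(4,4) d: {T0}  orig:{}
  cell(5,5) d: {T0}  orig:{}
  cell(6,6) c: {T2}  orig:{}
  cell(7,7) d: {T0}  orig:{}
  cell(8,8) d: {T0}  orig:{}
  cell(9,9) a: {T1}  orig:{}
  cell(0,1) ca: {S}
  cell(1,2) ac: ∅
  cell(2,3) cc: ∅
  cell(3,4) cd: ∅
  cell(4,5) dd: {A}
  cell(5,6) dc: ∅
  cell(6,7) cd: ∅
  cell(7,8) dd: {A}
  cell(8,9) da: ∅
  cell(0,2) cac: ∅
  cell(1,3) acc: ∅
  cell(2,4) ccd: ∅
  cell(3,5) cdd: {S}
  cell(4,6) ddc: ∅
  cell(5,7) dcd: ∅
  cell(6,8) cdd: {S}
  cell(7,9) dda: ∅
  cell(0,3) cacc: ∅
  cell(1,4) accd: ∅
  cell(2,5) ccdd: ∅
  cell(3,6) cddc: ∅
  cell(4,7) ddcd: ∅
  cell(5,8) dcdd: ∅
  cell(6,9) cdda: {X3}  orig:{}
  cell(0,4) caccd: ∅
  cell(1,5) accdd: ∅
  cell(2,6) ccddc: ∅
  cell(3,7) cddcd: ∅
  cell(4,8) ddcdd: ∅
  cell(5,9) dcdda: ∅
  cell(0,5) caccdd: ∅
  cell(1,6) accddc: ∅
  cell(2,7) ccddcd: ∅
  cell(3,8) cddcdd: {A}
  cell(4,9) ddcdda: ∅
  cell(0,6) caccddc: ∅
  cell(1,7) accddcd: ∅
  cell(2,8) ccddcdd: {S}
  cell(3,9) cddcdda: {S}
  cell(0,7) caccddcd: ∅
  cell(1,8) accddcdd: ∅
  cell(2,9) ccddcdda: {X3}  orig:{}
  cell(0,8) caccddcdd: {A}
  cell(1,9) accddcdda: ∅
  cell(0,9) caccddcdda: {S}

S ∈ T[0,9] ⇒ YES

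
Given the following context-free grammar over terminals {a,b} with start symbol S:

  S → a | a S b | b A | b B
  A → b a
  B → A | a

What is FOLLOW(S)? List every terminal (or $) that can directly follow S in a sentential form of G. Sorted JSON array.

Compute FIRST by fixpoint:
iter 1:
  A via A→b a: +{b}
  B via B→A: +{b}
  B via B→a: +{a}
  S via S→a: +{a}
  S via S→b A: +{b}
  S: {a,b}  A: {b}  B: {a,b}
iter 2: (no change)
  S: {a,b}  A: {b}  B: {a,b}

FOLLOW iteration:
seed FOLLOW(S) with $
pass 1:
  S→a S b: FOLLOW(S) ⊇ FIRST(b) = {b}; new: +{b}
  S→b A: FOLLOW(A) ⊇ FOLLOW(S) ⊇ {$,b}; new: +{$,b}
  S→b B: FOLLOW(B) ⊇ FOLLOW(S) ⊇ {$,b}; new: +{$,b}
  FOLLOW(S)={$,b}  FOLLOW(A)={$,b}  FOLLOW(B)={$,b}
pass 2: (stable)
  FOLLOW(S)={$,b}  FOLLOW(A)={$,b}  FOLLOW(B)={$,b}

FOLLOW(S) = ["$", "b"]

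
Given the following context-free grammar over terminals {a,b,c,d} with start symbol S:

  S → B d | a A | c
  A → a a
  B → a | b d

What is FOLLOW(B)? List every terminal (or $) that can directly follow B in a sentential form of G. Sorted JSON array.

FIRST sets, iterate to fixpoint:
pass 1:
  A via A→a a: +{a}
  B via B→a: +{a}
  B via B→b d: +{b}
  S via S→B d: +{a,b}
  S via S→c: +{c}
  FIRST(S)={a,b,c}  FIRST(A)={a}  FIRST(B)={a,b}
pass 2: (no change)
  FIRST(S)={a,b,c}  FIRST(A)={a}  FIRST(B)={a,b}

FOLLOW iteration:
initialize: $ ∈ FOLLOW(S)
[1]
  S→B d: FOLLOW(B) ⊇ FIRST(d) = {d}; new: +{d}
  S→a A: FOLLOW(A) ⊇ FOLLOW(S) ⊇ {$}; new: +{$}
  FOLLOW(S)={$}  FOLLOW(A)={$}  FOLLOW(B)={d}
[2] (stable)
  FOLLOW(S)={$}  FOLLOW(A)={$}  FOLLOW(B)={d}

FOLLOW(B) = ["d"]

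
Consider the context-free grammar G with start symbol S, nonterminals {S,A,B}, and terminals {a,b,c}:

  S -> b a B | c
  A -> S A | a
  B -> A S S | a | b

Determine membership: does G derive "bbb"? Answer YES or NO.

CNF form of G:
  S -> T0 X3 | c
  A -> S A | a
  B -> A X2 | a | b
  T0 -> b
  T1 -> a
  X2 -> S S
  X3 -> T1 B

CYK table (by increasing span):
  cell(0,0) b: {B,T0}  orig:{B}
  cell(1,1) b: {B,T0}  orig:{B}
  cell(2,2) b: {B,T0}  orig:{B}
  cell(0,1) bb: ∅
  cell(1,2) bb: ∅
  cell(0,2) bbb: ∅

S ∉ T[0,2] ⇒ NO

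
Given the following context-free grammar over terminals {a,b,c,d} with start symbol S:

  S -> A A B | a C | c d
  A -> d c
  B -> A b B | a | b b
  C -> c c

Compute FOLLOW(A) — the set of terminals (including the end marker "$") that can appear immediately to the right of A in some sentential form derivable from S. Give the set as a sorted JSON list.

FIRST sets, iterate to fixpoint:
iter 1:
  A via A→d c: +{d}
  B via B→A b B: +{d}
  B via B→a: +{a}
  B via B→b b: +{b}
  C via C→c c: +{c}
  S via S→A A B: +{d}
  S via S→a C: +{a}
  S via S→c d: +{c}
  FIRST[S]={a,c,d}  FIRST[A]={d}  FIRST[B]={a,b,d}  FIRST[C]={c}
iter 2: (stable)
  FIRST[S]={a,c,d}  FIRST[A]={d}  FIRST[B]={a,b,d}  FIRST[C]={c}

Compute FOLLOW by fixpoint:
initialize: $ ∈ FOLLOW(S)
round 1:
  B→A b B: FOLLOW(A) ⊇ FIRST(b) = {b}; new: +{b}
  S→A A B: FOLLOW(A) ⊇ FIRST(A) = {d}; new: +{d}
  S→A A B: FOLLOW(A) ⊇ FIRST(B) = {a,b,d}; new: +{a}
  S→A A B: FOLLOW(B) ⊇ FOLLOW(S) ⊇ {$}; new: +{$}
  S→a C: FOLLOW(C) ⊇ FOLLOW(S) ⊇ {$}; new: +{$}
  S: {$}  A: {a,b,d}  B: {$}  C: {$}
round 2: (no change)
  S: {$}  A: {a,b,d}  B: {$}  C: {$}

FOLLOW(A) = ["a", "b", "d"]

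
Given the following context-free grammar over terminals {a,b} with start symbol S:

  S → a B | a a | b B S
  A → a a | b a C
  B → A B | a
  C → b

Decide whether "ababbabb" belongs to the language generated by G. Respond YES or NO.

Convert to CNF:
  S -> T0 B | T0 T0 | T1 X3
  A -> T0 T0 | T1 X2
  B -> A B | a
  C -> b
  T0 -> a
  T1 -> b
  X2 -> T0 C
  X3 -> B S

CYK fill:
  T[0,0] 'a' = {B,T0}  orig:{B}
  T[1,1] 'b' = {C,T1}  orig:{C}
  T[2,2] 'a' = {B,T0}  orig:{B}
  T[3,3] 'b' = {C,T1}  orig:{C}
  T[4,4] 'b' = {C,T1}  orig:{C}
  T[5,5] 'a' = {B,T0}  orig:{B}
  T[6,6] 'b' = {C,T1}  orig:{C}
  T[7,7] 'b' = {C,T1}  orig:{C}
  T[0,1] 'ab' = {X2}  orig:{}
  T[1,2] 'ba' = ∅
  T[2,3] 'ab' = {X2}  orig:{}
  T[3,4] 'bb' = ∅
  T[4,5] 'ba' = ∅
  T[5,6] 'ab' = {X2}  orig:{}
  T[6,7] 'bb' = ∅
  T[0,2] 'aba' = ∅
  T[1,3] 'bab' = {A}
  T[2,4] 'abb' = ∅
  T[3,5] 'bba' = ∅
  T[4,6] 'bab' = {A}
  T[5,7] 'abb' = ∅
  T[0,3] 'abab' = ∅
  T[1,4] 'babb' = ∅
  T[2,5] 'abba' = ∅
  T[3,6] 'bbab' = ∅
  T[4,7] 'babb' = ∅
  T[0,4] 'ababb' = ∅
  T[1,5] 'babba' = ∅
  T[2,6] 'abbab' = ∅
  T[3,7] 'bbabb' = ∅
  T[0,5] 'ababba' = ∅
  T[1,6] 'babbab' = ∅
  T[2,7] 'abbabb' = ∅
  T[0,6] 'ababbab' = ∅
  T[1,7] 'babbabb' = ∅
  T[0,7] 'ababbabb' = ∅

S ∉ T[0,7] ⇒ NO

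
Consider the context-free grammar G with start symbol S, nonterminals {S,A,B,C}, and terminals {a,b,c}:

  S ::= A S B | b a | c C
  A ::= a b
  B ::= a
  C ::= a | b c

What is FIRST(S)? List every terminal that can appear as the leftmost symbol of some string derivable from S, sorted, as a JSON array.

FIRST sets, iterate to fixpoint:
[1]
  A via A→a b: +{a}
  B via B→a: +{a}
  C via C→a: +{a}
  C via C→b c: +{b}
  S via S→A S B: +{a}
  S via S→b a: +{b}
  S via S→c C: +{c}
  FIRST[S]={a,b,c}  FIRST[A]={a}  FIRST[B]={a}  FIRST[C]={a,b}
[2] done
  FIRST[S]={a,b,c}  FIRST[A]={a}  FIRST[B]={a}  FIRST[C]={a,b}

FIRST(S) = ["a", "b", "c"]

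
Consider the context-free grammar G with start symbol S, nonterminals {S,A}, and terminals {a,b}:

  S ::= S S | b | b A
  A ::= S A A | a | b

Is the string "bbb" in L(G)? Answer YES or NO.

Convert to CNF:
  S -> S S | T0 A | b
  A -> S X1 | a | b
  T0 -> b
  X1 -> A A

Fill CYK table bottom-up:
  cell(0,0) b: {A,S,T0}  orig:{A,S}
  cell(1,1) b: {A,S,T0}  orig:{A,S}
  cell(2,2) b: {A,S,T0}  orig:{A,S}
  cell(0,1) bb: {S,X1}  orig:{S}
  cell(1,2) bb: {S,X1}  orig:{S}
  cell(0,2) bbb: {A,S}

S ∈ T[0,2] ⇒ YES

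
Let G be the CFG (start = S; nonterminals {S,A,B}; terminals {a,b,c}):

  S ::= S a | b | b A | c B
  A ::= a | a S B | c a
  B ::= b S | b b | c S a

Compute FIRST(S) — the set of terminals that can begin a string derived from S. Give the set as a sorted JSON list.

Compute FIRST by fixpoint:
[1]
  A via A→a: +{a}
  A via A→c a: +{c}
  B via B→b S: +{b}
  B via B→c S a: +{c}
  S via S→b: +{b}
  S via S→c B: +{c}
  S: {b,c}  A: {a,c}  B: {b,c}
[2] done
  S: {b,c}  A: {a,c}  B: {b,c}

FIRST(S) = ["b", "c"]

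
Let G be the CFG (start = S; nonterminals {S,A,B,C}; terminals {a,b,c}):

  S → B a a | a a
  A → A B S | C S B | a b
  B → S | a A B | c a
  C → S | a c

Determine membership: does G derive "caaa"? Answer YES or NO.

Convert to CNF:
  S -> B X8 | T0 T0
  A -> A X3 | C X4 | T0 T1
  B -> B X5 | T0 T0 | T0 X6 | T2 T0
  C -> B X7 | T0 T0 | T0 T2
  T0 -> a
  T1 -> b
  T2 -> c
  X3 -> B S
  X4 -> S B
  X5 -> T0 T0
  X6 -> A B
  X7 -> T0 T0
  X8 -> T0 T0

CYK table (by increasing span):
  [0..0]={T2}  "c"  orig:{}
  [1..1]={T0}  "a"  orig:{}
  [2..2]={T0}  "a"  orig:{}
  [3..3]={T0}  "a"  orig:{}
  [0..1]={B}  "ca"
  [1..2]={B,C,S,X5,X7,X8}  "aa"  orig:{B,C,S}
  [2..3]={B,C,S,X5,X7,X8}  "aa"  orig:{B,C,S}
  [0..2]=∅  "caa"
  [1..3]=∅  "aaa"
  [0..3]={B,C,S,X3}  "caaa"  orig:{B,C,S}

S ∈ T[0,3] ⇒ YES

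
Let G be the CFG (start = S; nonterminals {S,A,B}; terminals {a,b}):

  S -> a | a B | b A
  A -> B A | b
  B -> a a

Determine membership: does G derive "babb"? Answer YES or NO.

CNF form of G:
  S -> T0 B | T1 A | a
  A -> B A | b
  B -> T0 T0
  T0 -> a
  T1 -> b

CYK table (by increasing span):
  cell(0,0) b: {A,T1}  orig:{A}
  cell(1,1) a: {S,T0}  orig:{S}
  cell(2,2) b: {A,T1}  orig:{A}
  cell(3,3) b: {A,T1}  orig:{A}
  cell(0,1) ba: ∅
  cell(1,2) ab: ∅
  cell(2,3) bb: {S}
  cell(0,2) bab: ∅
  cell(1,3) abb: ∅
  cell(0,3) babb: ∅

S ∉ T[0,3] ⇒ NO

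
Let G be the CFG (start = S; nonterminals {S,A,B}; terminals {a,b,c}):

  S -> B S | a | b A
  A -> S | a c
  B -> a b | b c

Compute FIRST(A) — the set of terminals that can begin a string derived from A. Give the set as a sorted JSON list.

Compute FIRST by fixpoint:
[1]
  A via A→a c: +{a}
  B via B→a b: +{a}
  B via B→b c: +{b}
  S via S→B S: +{a,b}
  FIRST[S]={a,b}  FIRST[A]={a}  FIRST[B]={a,b}
[2]
  A via A→S: +{b}
  FIRST[S]={a,b}  FIRST[A]={a,b}  FIRST[B]={a,b}
[3] done
  FIRST[S]={a,b}  FIRST[A]={a,b}  FIRST[B]={a,b}

FIRST(A) = ["a", "b"]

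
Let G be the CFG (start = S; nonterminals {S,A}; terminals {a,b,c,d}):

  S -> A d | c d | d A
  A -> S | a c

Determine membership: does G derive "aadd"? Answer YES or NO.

CNF form of G:
  S -> A T0 | T0 A | T2 T0
  A -> A T0 | T0 A | T1 T2 | T2 T0
  T0 -> d
  T1 -> a
  T2 -> c

Fill CYK table bottom-up:
  T[0,0] 'a' = {T1}  orig:{}
  T[1,1] 'a' = {T1}  orig:{}
  T[2,2] 'd' = {T0}  orig:{}
  T[3,3] 'd' = {T0}  orig:{}
  T[0,1] 'aa' = ∅
  T[1,2] 'ad' = ∅
  T[2,3] 'dd' = ∅
  T[0,2] 'aad' = ∅
  T[1,3] 'add' = ∅
  T[0,3] 'aadd' = ∅

S ∉ T[0,3] ⇒ NO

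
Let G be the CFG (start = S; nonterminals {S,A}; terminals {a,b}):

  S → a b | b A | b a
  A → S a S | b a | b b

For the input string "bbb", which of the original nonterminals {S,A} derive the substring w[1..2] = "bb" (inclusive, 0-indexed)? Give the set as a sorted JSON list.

CNF form of G:
  S -> T0 T1 | T1 A | T1 T0
  A -> S X2 | T1 T0 | T1 T1
  T0 -> a
  T1 -> b
  X2 -> T0 S

CYK table (by increasing span) — only the sub-triangle for w[1..2]:
  cell(1,1) b: {T1}  orig:{}
  cell(2,2) b: {T1}  orig:{}
  cell(1,2) bb: {A}

Original NTs in T[1,2] deriving "bb": ["A"]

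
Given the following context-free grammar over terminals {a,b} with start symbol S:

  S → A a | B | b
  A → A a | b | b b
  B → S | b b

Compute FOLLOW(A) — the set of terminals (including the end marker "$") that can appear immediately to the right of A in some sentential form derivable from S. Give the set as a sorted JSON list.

FIRST iteration:
[1]
  A via A→b: +{b}
  B via B→b b: +{b}
  S via S→A a: +{b}
  S: {b}  A: {b}  B: {b}
[2] done
  S: {b}  A: {b}  B: {b}

FOLLOW iteration:
FOLLOW(S) := {$}
[1]
  A→A a: FOLLOW(A) ⊇ FIRST(a) = {a}; new: +{a}
  S→B: FOLLOW(B) ⊇ FOLLOW(S) ⊇ {$}; new: +{$}
  FOLLOW(S)={$}  FOLLOW(A)={a}  FOLLOW(B)={$}
[2] (stable)
  FOLLOW(S)={$}  FOLLOW(A)={a}  FOLLOW(B)={$}

FOLLOW(A) = ["a"]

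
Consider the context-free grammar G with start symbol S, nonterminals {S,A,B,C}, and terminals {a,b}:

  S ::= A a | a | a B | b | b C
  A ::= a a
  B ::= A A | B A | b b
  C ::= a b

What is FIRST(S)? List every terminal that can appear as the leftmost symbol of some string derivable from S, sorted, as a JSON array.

FIRST iteration:
[1]
  A via A→a a: +{a}
  B via B→A A: +{a}
  B via B→b b: +{b}
  C via C→a b: +{a}
  S via S→A a: +{a}
  S via S→b: +{b}
  S: {a,b}  A: {a}  B: {a,b}  C: {a}
[2] (stable)
  S: {a,b}  A: {a}  B: {a,b}  C: {a}

FIRST(S) = ["a", "b"]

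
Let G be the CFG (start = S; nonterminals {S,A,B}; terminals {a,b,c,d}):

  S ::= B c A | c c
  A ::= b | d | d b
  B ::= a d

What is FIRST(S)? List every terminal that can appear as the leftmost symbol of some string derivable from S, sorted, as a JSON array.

Compute FIRST by fixpoint:
pass 1:
  A via A→b: +{b}
  A via A→d: +{d}
  B via B→a d: +{a}
  S via S→B c A: +{a}
  S via S→c c: +{c}
  S: {a,c}  A: {b,d}  B: {a}
pass 2: (no change)
  S: {a,c}  A: {b,d}  B: {a}

FIRST(S) = ["a", "c"]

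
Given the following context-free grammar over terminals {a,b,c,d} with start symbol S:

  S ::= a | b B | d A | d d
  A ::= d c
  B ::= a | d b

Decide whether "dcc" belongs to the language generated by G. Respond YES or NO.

Convert to CNF:
  S -> T0 A | T0 T0 | T2 B | a
  A -> T0 T1
  B -> T0 T2 | a
  T0 -> d
  T1 -> c
  T2 -> b

CYK fill:
  cell(0,0) d: {T0}  orig:{}
  cell(1,1) c: {T1}  orig:{}
  cell(2,2) c: {T1}  orig:{}
  cell(0,1) dc: {A}
  cell(1,2) cc: ∅
  cell(0,2) dcc: ∅

S ∉ T[0,2] ⇒ NO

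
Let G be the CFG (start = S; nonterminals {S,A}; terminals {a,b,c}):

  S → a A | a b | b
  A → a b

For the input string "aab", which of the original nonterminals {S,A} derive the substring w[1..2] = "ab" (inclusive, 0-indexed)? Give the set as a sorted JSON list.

CNF form of G:
  S -> T0 A | T0 T1 | b
  A -> T0 T1
  T0 -> a
  T1 -> b

CYK table (by increasing span) — only the sub-triangle for w[1..2]:
  [1..1]={T0}  "a"  orig:{}
  [2..2]={S,T1}  "b"  orig:{S}
  [1..2]={A,S}  "ab"

Original NTs in T[1,2] deriving "ab": ["A", "S"]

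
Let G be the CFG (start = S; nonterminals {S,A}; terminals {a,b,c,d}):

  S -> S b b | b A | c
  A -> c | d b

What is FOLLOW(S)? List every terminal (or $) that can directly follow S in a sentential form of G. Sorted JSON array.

Compute FIRST by fixpoint:
pass 1:
  A via A→c: +{c}
  A via A→d b: +{d}
  S via S→b A: +{b}
  S via S→c: +{c}
  S: {b,c}  A: {c,d}
pass 2: done
  S: {b,c}  A: {c,d}

FOLLOW sets:
seed FOLLOW(S) with $
pass 1:
  S→S b b: FOLLOW(S) ⊇ FIRST(b) = {b}; new: +{b}
  S→b A: FOLLOW(A) ⊇ FOLLOW(S) ⊇ {$,b}; new: +{$,b}
  FOLLOW[S]={$,b}  FOLLOW[A]={$,b}
pass 2: (stable)
  FOLLOW[S]={$,b}  FOLLOW[A]={$,b}

FOLLOW(S) = ["$", "b"]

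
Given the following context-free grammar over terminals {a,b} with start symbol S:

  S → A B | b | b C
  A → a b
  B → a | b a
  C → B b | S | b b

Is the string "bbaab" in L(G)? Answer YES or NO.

Convert to CNF:
  S -> A B | T1 C | b
  A -> T0 T1
  B -> T1 T0 | a
  C -> A B | B T1 | T1 C | T1 T1 | b
  T0 -> a
  T1 -> b

CYK fill:
  T[0,0] 'b' = {C,S,T1}  orig:{C,S}
  T[1,1] 'b' = {C,S,T1}  orig:{C,S}
  T[2,2] 'a' = {B,T0}  orig:{B}
  T[3,3] 'a' = {B,T0}  orig:{B}
  T[4,4] 'b' = {C,S,T1}  orig:{C,S}
  T[0,1] 'bb' = {C,S}
  T[1,2] 'ba' = {B}
  T[2,3] 'aa' = ∅
  T[3,4] 'ab' = {A,C}
  T[0,2] 'bba' = ∅
  T[1,3] 'baa' = ∅
  T[2,4] 'aab' = ∅
  T[0,3] 'bbaa' = ∅
  T[1,4] 'baab' = ∅
  T[0,4] 'bbaab' = ∅

S ∉ T[0,4] ⇒ NO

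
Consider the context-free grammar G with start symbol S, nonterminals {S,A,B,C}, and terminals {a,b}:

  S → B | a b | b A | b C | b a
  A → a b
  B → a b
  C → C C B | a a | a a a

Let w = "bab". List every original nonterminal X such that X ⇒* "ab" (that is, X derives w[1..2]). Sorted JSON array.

Convert to CNF:
  S -> T0 T1 | T1 A | T1 C | T1 T0
  A -> T0 T1
  B -> T0 T1
  C -> C X2 | T0 T0 | T0 X3
  T0 -> a
  T1 -> b
  X2 -> C B
  X3 -> T0 T0

CYK table (by increasing span), restricted to cells inside w[1..2]:
  [1..1]={T0}  "a"  orig:{}
  [2..2]={T1}  "b"  orig:{}
  [1..2]={A,B,S}  "ab"

Original NTs in T[1,2] deriving "ab": ["A", "B", "S"]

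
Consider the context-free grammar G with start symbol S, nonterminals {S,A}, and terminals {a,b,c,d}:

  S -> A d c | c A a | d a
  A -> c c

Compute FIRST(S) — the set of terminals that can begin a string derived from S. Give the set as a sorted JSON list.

FIRST iteration:
iter 1:
  A via A→c c: +{c}
  S via S→A d c: +{c}
  S via S→d a: +{d}
  FIRST(S)={c,d}  FIRST(A)={c}
iter 2: (stable)
  FIRST(S)={c,d}  FIRST(A)={c}

FIRST(S) = ["c", "d"]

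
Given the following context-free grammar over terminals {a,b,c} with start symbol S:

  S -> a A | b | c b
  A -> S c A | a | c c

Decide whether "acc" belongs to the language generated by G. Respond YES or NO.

Convert to CNF:
  S -> T0 T2 | T1 A | b
  A -> S X3 | T0 T0 | a
  T0 -> c
  T1 -> a
  T2 -> b
  X3 -> T0 A

Fill CYK table bottom-up:
  T[0,0] 'a' = {A,T1}  orig:{A}
  T[1,1] 'c' = {T0}  orig:{}
  T[2,2] 'c' = {T0}  orig:{}
  T[0,1] 'ac' = ∅
  T[1,2] 'cc' = {A}
  T[0,2] 'acc' = {S}

S ∈ T[0,2] ⇒ YES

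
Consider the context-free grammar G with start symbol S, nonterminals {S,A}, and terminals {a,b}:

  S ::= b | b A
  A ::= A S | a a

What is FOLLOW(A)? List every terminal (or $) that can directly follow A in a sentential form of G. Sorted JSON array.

FIRST sets, iterate to fixpoint:
iter 1:
  A via A→a a: +{a}
  S via S→b: +{b}
  FIRST(S)={b}  FIRST(A)={a}
iter 2: (stable)
  FIRST(S)={b}  FIRST(A)={a}

FOLLOW sets:
seed FOLLOW(S) with $
round 1:
  A→A S: FOLLOW(A) ⊇ FIRST(S) = {b}; new: +{b}
  A→A S: FOLLOW(S) ⊇ FOLLOW(A) ⊇ {b}; new: +{b}
  S→b A: FOLLOW(A) ⊇ FOLLOW(S) ⊇ {$,b}; new: +{$}
  S: {$,b}  A: {$,b}
round 2: (no change)
  S: {$,b}  A: {$,b}

FOLLOW(A) = ["$", "b"]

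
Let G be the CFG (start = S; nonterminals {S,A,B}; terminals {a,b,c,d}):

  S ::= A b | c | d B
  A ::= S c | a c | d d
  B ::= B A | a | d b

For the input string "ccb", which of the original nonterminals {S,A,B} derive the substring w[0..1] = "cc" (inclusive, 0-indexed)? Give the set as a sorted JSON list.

CNF form of G:
  S -> A T3 | T2 B | c
  A -> S T0 | T1 T0 | T2 T2
  B -> B A | T2 T3 | a
  T0 -> c
  T1 -> a
  T2 -> d
  T3 -> b

CYK fill — only the sub-triangle for w[0..1]:
  cell(0,0) c: {S,T0}  orig:{S}
  cell(1,1) c: {S,T0}  orig:{S}
  cell(0,1) cc: {A}

Original NTs in T[0,1] deriving "cc": ["A"]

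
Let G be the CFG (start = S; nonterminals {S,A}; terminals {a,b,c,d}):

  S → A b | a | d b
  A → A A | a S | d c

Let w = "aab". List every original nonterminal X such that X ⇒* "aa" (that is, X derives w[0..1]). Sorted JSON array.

Convert to CNF:
  S -> A T3 | T1 T3 | a
  A -> A A | T0 S | T1 T2
  T0 -> a
  T1 -> d
  T2 -> c
  T3 -> b

CYK table (by increasing span) — only the sub-triangle for w[0..1]:
  cell(0,0) a: {S,T0}  orig:{S}
  cell(1,1) a: {S,T0}  orig:{S}
  cell(0,1) aa: {A}

Original NTs in T[0,1] deriving "aa": ["A"]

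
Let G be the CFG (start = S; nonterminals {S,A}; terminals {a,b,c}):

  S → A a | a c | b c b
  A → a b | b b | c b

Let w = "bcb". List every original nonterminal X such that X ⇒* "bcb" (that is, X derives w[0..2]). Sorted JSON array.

Convert to CNF:
  S -> A T0 | T0 T2 | T1 X3
  A -> T0 T1 | T1 T1 | T2 T1
  T0 -> a
  T1 -> b
  T2 -> c
  X3 -> T2 T1

CYK table (by increasing span) — only the sub-triangle for w[0..2]:
  cell(0,0) b: {T1}  orig:{}
  cell(1,1) c: {T2}  orig:{}
  cell(2,2) b: {T1}  orig:{}
  cell(0,1) bc: ∅
  cell(1,2) cb: {A,X3}  orig:{A}
  cell(0,2) bcb: {S}

Original NTs in T[0,2] deriving "bcb": ["S"]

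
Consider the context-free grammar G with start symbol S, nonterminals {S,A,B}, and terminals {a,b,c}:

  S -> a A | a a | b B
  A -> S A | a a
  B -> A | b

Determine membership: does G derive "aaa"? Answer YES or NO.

CNF form of G:
  S -> T0 A | T0 T0 | T1 B
  A -> S A | T0 T0
  B -> S A | T0 T0 | b
  T0 -> a
  T1 -> b

CYK table (by increasing span):
  cell(0,0) a: {T0}  orig:{}
  cell(1,1) a: {T0}  orig:{}
  cell(2,2) a: {T0}  orig:{}
  cell(0,1) aa: {A,B,S}
  cell(1,2) aa: {A,B,S}
  cell(0,2) aaa: {S}

S ∈ T[0,2] ⇒ YES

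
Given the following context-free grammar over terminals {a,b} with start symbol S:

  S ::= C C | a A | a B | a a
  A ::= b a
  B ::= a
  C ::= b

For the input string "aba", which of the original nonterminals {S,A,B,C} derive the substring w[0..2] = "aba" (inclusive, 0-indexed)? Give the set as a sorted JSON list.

CNF form of G:
  S -> C C | T1 A | T1 B | T1 T1
  A -> T0 T1
  B -> a
  C -> b
  T0 -> b
  T1 -> a

Fill CYK table bottom-up, restricted to cells inside w[0..2]:
  cell(0,0) a: {B,T1}  orig:{B}
  cell(1,1) b: {C,T0}  orig:{C}
  cell(2,2) a: {B,T1}  orig:{B}
  cell(0,1) ab: ∅
  cell(1,2) ba: {A}
  cell(0,2) aba: {S}

Original NTs in T[0,2] deriving "aba": ["S"]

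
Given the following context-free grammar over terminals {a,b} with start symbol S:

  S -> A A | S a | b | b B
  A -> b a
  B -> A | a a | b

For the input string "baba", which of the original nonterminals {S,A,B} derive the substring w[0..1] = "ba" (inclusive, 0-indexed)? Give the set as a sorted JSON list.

Convert to CNF:
  S -> A A | S T1 | T0 B | b
  A -> T0 T1
  B -> T0 T1 | T1 T1 | b
  T0 -> b
  T1 -> a

CYK table (by increasing span) (cells [i..j] with 0 ≤ i ≤ j ≤ 1 only):
  T[0,0] 'b' = {B,S,T0}  orig:{B,S}
  T[1,1] 'a' = {T1}  orig:{}
  T[0,1] 'ba' = {A,B,S}

Original NTs in T[0,1] deriving "ba": ["A", "B", "S"]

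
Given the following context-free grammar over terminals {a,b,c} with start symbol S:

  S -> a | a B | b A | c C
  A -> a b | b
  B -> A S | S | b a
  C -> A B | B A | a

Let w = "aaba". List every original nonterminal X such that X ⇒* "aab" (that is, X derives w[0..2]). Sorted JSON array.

CNF form of G:
  S -> T0 B | T1 A | T2 C | a
  A -> T0 T1 | b
  B -> A S | T0 B | T1 A | T1 T0 | T2 C | a
  C -> A B | B A | a
  T0 -> a
  T1 -> b
  T2 -> c

CYK fill (cells [i..j] with 0 ≤ i ≤ j ≤ 2 only):
  [0..0]={B,C,S,T0}  "a"  orig:{B,C,S}
  [1..1]={B,C,S,T0}  "a"  orig:{B,C,S}
  [2..2]={A,T1}  "b"  orig:{A}
  [0..1]={B,S}  "aa"
  [1..2]={A,C}  "ab"
  [0..2]={C}  "aab"

Original NTs in T[0,2] deriving "aab": ["C"]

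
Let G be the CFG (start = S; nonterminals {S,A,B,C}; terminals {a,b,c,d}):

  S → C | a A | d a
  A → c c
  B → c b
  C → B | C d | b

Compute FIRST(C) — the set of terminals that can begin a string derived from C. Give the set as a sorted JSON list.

FIRST iteration:
iter 1:
  A via A→c c: +{c}
  B via B→c b: +{c}
  C via C→B: +{c}
  C via C→b: +{b}
  S via S→C: +{b,c}
  S via S→a A: +{a}
  S via S→d a: +{d}
  FIRST(S)={a,b,c,d}  FIRST(A)={c}  FIRST(B)={c}  FIRST(C)={b,c}
iter 2: (no change)
  FIRST(S)={a,b,c,d}  FIRST(A)={c}  FIRST(B)={c}  FIRST(C)={b,c}

FIRST(C) = ["b", "c"]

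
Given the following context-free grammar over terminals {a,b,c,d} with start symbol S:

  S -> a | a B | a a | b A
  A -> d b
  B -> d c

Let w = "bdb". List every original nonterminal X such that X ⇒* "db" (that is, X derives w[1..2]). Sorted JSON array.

Convert to CNF:
  S -> T1 A | T3 B | T3 T3 | a
  A -> T0 T1
  B -> T0 T2
  T0 -> d
  T1 -> b
  T2 -> c
  T3 -> a

CYK table (by increasing span) (cells [i..j] with 1 ≤ i ≤ j ≤ 2 only):
  cell(1,1) d: {T0}  orig:{}
  cell(2,2) b: {T1}  orig:{}
  cell(1,2) db: {A}

Original NTs in T[1,2] deriving "db": ["A"]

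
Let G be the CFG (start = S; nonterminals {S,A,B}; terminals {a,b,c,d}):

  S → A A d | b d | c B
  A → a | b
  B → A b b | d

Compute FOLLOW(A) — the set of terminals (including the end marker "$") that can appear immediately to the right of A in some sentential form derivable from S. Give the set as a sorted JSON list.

Compute FIRST by fixpoint:
pass 1:
  A via A→a: +{a}
  A via A→b: +{b}
  B via B→A b b: +{a,b}
  B via B→d: +{d}
  S via S→A A d: +{a,b}
  S via S→c B: +{c}
  FIRST(S)={a,b,c}  FIRST(A)={a,b}  FIRST(B)={a,b,d}
pass 2: (no change)
  FIRST(S)={a,b,c}  FIRST(A)={a,b}  FIRST(B)={a,b,d}

FOLLOW sets:
FOLLOW(S) := {$}
[1]
  B→A b b: FOLLOW(A) ⊇ FIRST(b) = {b}; new: +{b}
  S→A A d: FOLLOW(A) ⊇ FIRST(A) = {a,b}; new: +{a}
  S→A A d: FOLLOW(A) ⊇ FIRST(d) = {d}; new: +{d}
  S→c B: FOLLOW(B) ⊇ FOLLOW(S) ⊇ {$}; new: +{$}
  FOLLOW(S)={$}  FOLLOW(A)={a,b,d}  FOLLOW(B)={$}
[2] done
  FOLLOW(S)={$}  FOLLOW(A)={a,b,d}  FOLLOW(B)={$}

FOLLOW(A) = ["a", "b", "d"]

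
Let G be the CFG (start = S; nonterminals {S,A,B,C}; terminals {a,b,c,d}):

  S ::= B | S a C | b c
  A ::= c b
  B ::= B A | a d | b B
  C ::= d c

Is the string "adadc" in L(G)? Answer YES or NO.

CNF form of G:
  S -> B A | S X4 | T1 B | T1 T0 | T2 T3
  A -> T0 T1
  B -> B A | T1 B | T2 T3
  C -> T3 T0
  T0 -> c
  T1 -> b
  T2 -> a
  T3 -> d
  X4 -> T2 C

CYK table (by increasing span):
  cell(0,0) a: {T2}  orig:{}
  cell(1,1) d: {T3}  orig:{}
  cell(2,2) a: {T2}  orig:{}
  cell(3,3) d: {T3}  orig:{}
  cell(4,4) c: {T0}  orig:{}
  cell(0,1) ad: {B,S}
  cell(1,2) da: ∅
  cell(2,3) ad: {B,S}
  cell(3,4) dc: {C}
  cell(0,2) ada: ∅
  cell(1,3) dad: ∅
  cell(2,4) adc: {X4}  orig:{}
  cell(0,3) adad: ∅
  cell(1,4) dadc: ∅
  cell(0,4) adadc: {S}

S ∈ T[0,4] ⇒ YES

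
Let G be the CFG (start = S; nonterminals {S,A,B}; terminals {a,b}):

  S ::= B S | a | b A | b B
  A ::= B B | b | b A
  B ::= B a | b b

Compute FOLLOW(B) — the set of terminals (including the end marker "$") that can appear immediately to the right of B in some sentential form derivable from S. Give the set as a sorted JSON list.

FIRST iteration:
iter 1:
  A via A→b: +{b}
  B via B→b b: +{b}
  S via S→B S: +{b}
  S via S→a: +{a}
  FIRST(S)={a,b}  FIRST(A)={b}  FIRST(B)={b}
iter 2: (no change)
  FIRST(S)={a,b}  FIRST(A)={b}  FIRST(B)={b}

FOLLOW sets:
seed FOLLOW(S) with $
[1]
  A→B B: FOLLOW(B) ⊇ FIRST(B) = {b}; new: +{b}
  B→B a: FOLLOW(B) ⊇ FIRST(a) = {a}; new: +{a}
  S→b A: FOLLOW(A) ⊇ FOLLOW(S) ⊇ {$}; new: +{$}
  S→b B: FOLLOW(B) ⊇ FOLLOW(S) ⊇ {$}; new: +{$}
  FOLLOW[S]={$}  FOLLOW[A]={$}  FOLLOW[B]={$,a,b}
[2] (stable)
  FOLLOW[S]={$}  FOLLOW[A]={$}  FOLLOW[B]={$,a,b}

FOLLOW(B) = ["$", "a", "b"]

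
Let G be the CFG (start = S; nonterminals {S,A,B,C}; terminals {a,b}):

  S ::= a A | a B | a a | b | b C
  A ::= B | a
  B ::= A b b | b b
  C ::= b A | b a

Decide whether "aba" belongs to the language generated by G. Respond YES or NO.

CNF form of G:
  S -> T0 C | T1 A | T1 B | T1 T1 | b
  A -> A X2 | T0 T0 | a
  B -> A X3 | T0 T0
  C -> T0 A | T0 T1
  T0 -> b
  T1 -> a
  X2 -> T0 T0
  X3 -> T0 T0

Fill CYK table bottom-up:
  [0..0]={A,T1}  "a"  orig:{A}
  [1..1]={S,T0}  "b"  orig:{S}
  [2..2]={A,T1}  "a"  orig:{A}
  [0..1]=∅  "ab"
  [1..2]={C}  "ba"
  [0..2]=∅  "aba"

S ∉ T[0,2] ⇒ NO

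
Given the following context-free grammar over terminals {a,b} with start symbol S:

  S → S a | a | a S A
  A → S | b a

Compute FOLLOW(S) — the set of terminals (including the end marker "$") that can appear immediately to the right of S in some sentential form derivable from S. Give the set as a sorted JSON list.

FIRST iteration:
pass 1:
  A via A→b a: +{b}
  S via S→a: +{a}
  FIRST(S)={a}  FIRST(A)={b}
pass 2:
  A via A→S: +{a}
  FIRST(S)={a}  FIRST(A)={a,b}
pass 3: (stable)
  FIRST(S)={a}  FIRST(A)={a,b}

Compute FOLLOW by fixpoint:
seed FOLLOW(S) with $
[1]
  S→S a: FOLLOW(S) ⊇ FIRST(a) = {a}; new: +{a}
  S→a S A: FOLLOW(S) ⊇ FIRST(A) = {a,b}; new: +{b}
  S→a S A: FOLLOW(A) ⊇ FOLLOW(S) ⊇ {$,a,b}; new: +{$,a,b}
  FOLLOW(S)={$,a,b}  FOLLOW(A)={$,a,b}
[2] (stable)
  FOLLOW(S)={$,a,b}  FOLLOW(A)={$,a,b}

FOLLOW(S) = ["$", "a", "b"]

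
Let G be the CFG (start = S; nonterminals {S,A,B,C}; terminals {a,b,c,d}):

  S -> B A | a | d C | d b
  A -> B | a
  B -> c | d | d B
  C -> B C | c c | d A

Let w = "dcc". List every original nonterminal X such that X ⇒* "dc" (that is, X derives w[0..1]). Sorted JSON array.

Convert to CNF:
  S -> B A | T0 C | T0 T2 | a
  A -> T0 B | a | c | d
  B -> T0 B | c | d
  C -> B C | T0 A | T1 T1
  T0 -> d
  T1 -> c
  T2 -> b

Fill CYK table bottom-up, restricted to cells inside w[0..1]:
  [0..0]={A,B,T0}  "d"  orig:{A,B}
  [1..1]={A,B,T1}  "c"  orig:{A,B}
  [0..1]={A,B,C,S}  "dc"

Original NTs in T[0,1] deriving "dc": ["A", "B", "C", "S"]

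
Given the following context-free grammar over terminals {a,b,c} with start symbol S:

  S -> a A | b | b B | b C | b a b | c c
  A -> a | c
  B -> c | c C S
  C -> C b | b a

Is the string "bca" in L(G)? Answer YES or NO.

CNF form of G:
  S -> T0 T0 | T1 B | T1 C | T1 X4 | T2 A | b
  A -> a | c
  B -> T0 X3 | c
  C -> C T1 | T1 T2
  T0 -> c
  T1 -> b
  T2 -> a
  X3 -> C S
  X4 -> T2 T1

CYK fill:
  [0..0]={S,T1}  "b"  orig:{S}
  [1..1]={A,B,T0}  "c"  orig:{A,B}
  [2..2]={A,T2}  "a"  orig:{A}
  [0..1]={S}  "bc"
  [1..2]=∅  "ca"
  [0..2]=∅  "bca"

S ∉ T[0,2] ⇒ NO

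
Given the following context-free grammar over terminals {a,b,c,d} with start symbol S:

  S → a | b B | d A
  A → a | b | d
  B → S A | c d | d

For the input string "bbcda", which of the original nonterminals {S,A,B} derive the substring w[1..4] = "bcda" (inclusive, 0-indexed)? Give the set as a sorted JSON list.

CNF form of G:
  S -> T1 A | T2 B | a
  A -> a | b | d
  B -> S A | T0 T1 | d
  T0 -> c
  T1 -> d
  T2 -> b

CYK table (by increasing span), restricted to cells inside w[1..4]:
  [1..1]={A,T2}  "b"  orig:{A}
  [2..2]={T0}  "c"  orig:{}
  [3..3]={A,B,T1}  "d"  orig:{A,B}
  [4..4]={A,S}  "a"
  [1..2]=∅  "bc"
  [2..3]={B}  "cd"
  [3..4]={S}  "da"
  [1..3]={S}  "bcd"
  [2..4]=∅  "cda"
  [1..4]={B}  "bcda"

Original NTs in T[1,4] deriving "bcda": ["B"]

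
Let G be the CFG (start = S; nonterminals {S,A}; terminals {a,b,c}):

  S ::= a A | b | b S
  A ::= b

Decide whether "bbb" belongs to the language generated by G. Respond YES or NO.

Convert to CNF:
  S -> T0 A | T1 S | b
  A -> b
  T0 -> a
  T1 -> b

CYK table (by increasing span):
  cell(0,0) b: {A,S,T1}  orig:{A,S}
  cell(1,1) b: {A,S,T1}  orig:{A,S}
  cell(2,2) b: {A,S,T1}  orig:{A,S}
  cell(0,1) bb: {S}
  cell(1,2) bb: {S}
  cell(0,2) bbb: {S}

S ∈ T[0,2] ⇒ YES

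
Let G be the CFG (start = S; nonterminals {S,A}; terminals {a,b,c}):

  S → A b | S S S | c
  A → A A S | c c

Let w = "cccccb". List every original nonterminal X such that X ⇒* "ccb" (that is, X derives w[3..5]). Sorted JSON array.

CNF form of G:
  S -> A T1 | S X3 | c
  A -> A X2 | T0 T0
  T0 -> c
  T1 -> b
  X2 -> A S
  X3 -> S S

CYK fill — only the sub-triangle for w[3..5]:
  T[3,3] 'c' = {S,T0}  orig:{S}
  T[4,4] 'c' = {S,T0}  orig:{S}
  T[5,5] 'b' = {T1}  orig:{}
  T[3,4] 'cc' = {A,X3}  orig:{A}
  T[4,5] 'cb' = ∅
  T[3,5] 'ccb' = {S}

Original NTs in T[3,5] deriving "ccb": ["S"]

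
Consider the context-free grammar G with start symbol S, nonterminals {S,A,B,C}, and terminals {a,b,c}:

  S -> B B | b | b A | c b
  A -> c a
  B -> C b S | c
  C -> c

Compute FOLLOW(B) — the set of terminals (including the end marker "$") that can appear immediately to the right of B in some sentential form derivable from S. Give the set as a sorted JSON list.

Compute FIRST by fixpoint:
[1]
  A via A→c a: +{c}
  B via B→c: +{c}
  C via C→c: +{c}
  S via S→B B: +{c}
  S via S→b: +{b}
  S: {b,c}  A: {c}  B: {c}  C: {c}
[2] (no change)
  S: {b,c}  A: {c}  B: {c}  C: {c}

Compute FOLLOW by fixpoint:
initialize: $ ∈ FOLLOW(S)
round 1:
  B→C b S: FOLLOW(C) ⊇ FIRST(b) = {b}; new: +{b}
  S→B B: FOLLOW(B) ⊇ FIRST(B) = {c}; new: +{c}
  S→B B: FOLLOW(B) ⊇ FOLLOW(S) ⊇ {$}; new: +{$}
  S→b A: FOLLOW(A) ⊇ FOLLOW(S) ⊇ {$}; new: +{$}
  FOLLOW[S]={$}  FOLLOW[A]={$}  FOLLOW[B]={$,c}  FOLLOW[C]={b}
round 2:
  B→C b S: FOLLOW(S) ⊇ FOLLOW(B) ⊇ {$,c}; new: +{c}
  S→b A: FOLLOW(A) ⊇ FOLLOW(S) ⊇ {$,c}; new: +{c}
  FOLLOW[S]={$,c}  FOLLOW[A]={$,c}  FOLLOW[B]={$,c}  FOLLOW[C]={b}
round 3: done
  FOLLOW[S]={$,c}  FOLLOW[A]={$,c}  FOLLOW[B]={$,c}  FOLLOW[C]={b}

FOLLOW(B) = ["$", "c"]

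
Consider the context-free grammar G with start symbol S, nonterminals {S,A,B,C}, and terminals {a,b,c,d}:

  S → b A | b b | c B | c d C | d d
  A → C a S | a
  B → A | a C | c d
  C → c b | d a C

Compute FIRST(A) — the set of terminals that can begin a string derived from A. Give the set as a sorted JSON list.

Compute FIRST by fixpoint:
pass 1:
  A via A→a: +{a}
  B via B→A: +{a}
  B via B→c d: +{c}
  C via C→c b: +{c}
  C via C→d a C: +{d}
  S via S→b A: +{b}
  S via S→c B: +{c}
  S via S→d d: +{d}
  FIRST(S)={b,c,d}  FIRST(A)={a}  FIRST(B)={a,c}  FIRST(C)={c,d}
pass 2:
  A via A→C a S: +{c,d}
  B via B→A: +{d}
  FIRST(S)={b,c,d}  FIRST(A)={a,c,d}  FIRST(B)={a,c,d}  FIRST(C)={c,d}
pass 3: (stable)
  FIRST(S)={b,c,d}  FIRST(A)={a,c,d}  FIRST(B)={a,c,d}  FIRST(C)={c,d}

FIRST(A) = ["a", "c", "d"]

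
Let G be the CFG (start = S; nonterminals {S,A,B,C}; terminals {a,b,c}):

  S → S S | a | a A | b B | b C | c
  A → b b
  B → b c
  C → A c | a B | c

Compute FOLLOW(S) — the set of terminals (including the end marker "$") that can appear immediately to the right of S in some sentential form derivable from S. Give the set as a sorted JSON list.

FIRST iteration:
pass 1:
  A via A→b b: +{b}
  B via B→b c: +{b}
  C via C→A c: +{b}
  C via C→a B: +{a}
  C via C→c: +{c}
  S via S→a: +{a}
  S via S→b B: +{b}
  S via S→c: +{c}
  S: {a,b,c}  A: {b}  B: {b}  C: {a,b,c}
pass 2: done
  S: {a,b,c}  A: {b}  B: {b}  C: {a,b,c}

FOLLOW sets:
seed FOLLOW(S) with $
pass 1:
  C→A c: FOLLOW(A) ⊇ FIRST(c) = {c}; new: +{c}
  S→S S: FOLLOW(S) ⊇ FIRST(S) = {a,b,c}; new: +{a,b,c}
  S→a A: FOLLOW(A) ⊇ FOLLOW(S) ⊇ {$,a,b,c}; new: +{$,a,b}
  S→b B: FOLLOW(B) ⊇ FOLLOW(S) ⊇ {$,a,b,c}; new: +{$,a,b,c}
  S→b C: FOLLOW(C) ⊇ FOLLOW(S) ⊇ {$,a,b,c}; new: +{$,a,b,c}
  FOLLOW[S]={$,a,b,c}  FOLLOW[A]={$,a,b,c}  FOLLOW[B]={$,a,b,c}  FOLLOW[C]={$,a,b,c}
pass 2: — fixpoint
  FOLLOW[S]={$,a,b,c}  FOLLOW[A]={$,a,b,c}  FOLLOW[B]={$,a,b,c}  FOLLOW[C]={$,a,b,c}

FOLLOW(S) = ["$", "a", "b", "c"]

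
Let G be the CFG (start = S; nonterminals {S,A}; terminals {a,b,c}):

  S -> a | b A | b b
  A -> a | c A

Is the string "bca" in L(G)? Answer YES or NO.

Convert to CNF:
  S -> T1 A | T1 T1 | a
  A -> T0 A | a
  T0 -> c
  T1 -> b

CYK fill:
  T[0,0] 'b' = {T1}  orig:{}
  T[1,1] 'c' = {T0}  orig:{}
  T[2,2] 'a' = {A,S}
  T[0,1] 'bc' = ∅
  T[1,2] 'ca' = {A}
  T[0,2] 'bca' = {S}

S ∈ T[0,2] ⇒ YES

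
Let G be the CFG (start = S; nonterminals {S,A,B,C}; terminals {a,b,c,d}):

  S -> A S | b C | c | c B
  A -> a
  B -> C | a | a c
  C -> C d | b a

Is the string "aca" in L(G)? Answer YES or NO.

CNF form of G:
  S -> A S | T2 B | T3 C | c
  A -> a
  B -> C T0 | T1 T2 | T3 T1 | a
  C -> C T0 | T3 T1
  T0 -> d
  T1 -> a
  T2 -> c
  T3 -> b

CYK fill:
  T[0,0] 'a' = {A,B,T1}  orig:{A,B}
  T[1,1] 'c' = {S,T2}  orig:{S}
  T[2,2] 'a' = {A,B,T1}  orig:{A,B}
  T[0,1] 'ac' = {B,S}
  T[1,2] 'ca' = {S}
  T[0,2] 'aca' = {S}

S ∈ T[0,2] ⇒ YES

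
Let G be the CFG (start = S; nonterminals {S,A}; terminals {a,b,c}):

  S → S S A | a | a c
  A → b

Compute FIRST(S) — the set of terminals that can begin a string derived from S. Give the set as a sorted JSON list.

FIRST sets, iterate to fixpoint:
iter 1:
  A via A→b: +{b}
  S via S→a: +{a}
  S: {a}  A: {b}
iter 2: — fixpoint
  S: {a}  A: {b}

FIRST(S) = ["a"]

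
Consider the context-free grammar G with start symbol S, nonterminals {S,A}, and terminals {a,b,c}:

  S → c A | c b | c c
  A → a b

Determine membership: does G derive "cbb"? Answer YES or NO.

CNF form of G:
  S -> T2 A | T2 T1 | T2 T2
  A -> T0 T1
  T0 -> a
  T1 -> b
  T2 -> c

CYK fill:
  [0..0]={T2}  "c"  orig:{}
  [1..1]={T1}  "b"  orig:{}
  [2..2]={T1}  "b"  orig:{}
  [0..1]={S}  "cb"
  [1..2]=∅  "bb"
  [0..2]=∅  "cbb"

S ∉ T[0,2] ⇒ NO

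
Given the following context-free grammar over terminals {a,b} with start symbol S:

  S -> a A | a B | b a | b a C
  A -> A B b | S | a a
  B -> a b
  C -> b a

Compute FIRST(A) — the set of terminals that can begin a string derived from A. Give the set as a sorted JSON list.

FIRST sets, iterate to fixpoint:
round 1:
  A via A→a a: +{a}
  B via B→a b: +{a}
  C via C→b a: +{b}
  S via S→a A: +{a}
  S via S→b a: +{b}
  S: {a,b}  A: {a}  B: {a}  C: {b}
round 2:
  A via A→S: +{b}
  S: {a,b}  A: {a,b}  B: {a}  C: {b}
round 3: (stable)
  S: {a,b}  A: {a,b}  B: {a}  C: {b}

FIRST(A) = ["a", "b"]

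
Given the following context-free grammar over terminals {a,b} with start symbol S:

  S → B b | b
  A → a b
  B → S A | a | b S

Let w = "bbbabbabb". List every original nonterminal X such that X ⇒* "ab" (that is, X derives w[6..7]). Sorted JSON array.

Convert to CNF:
  S -> B T1 | b
  A -> T0 T1
  B -> S A | T1 S | a
  T0 -> a
  T1 -> b

Fill CYK table bottom-up, restricted to cells inside w[6..7]:
  cell(6,6) a: {B,T0}  orig:{B}
  cell(7,7) b: {S,T1}  orig:{S}
  cell(6,7) ab: {A,S}

Original NTs in T[6,7] deriving "ab": ["A", "S"]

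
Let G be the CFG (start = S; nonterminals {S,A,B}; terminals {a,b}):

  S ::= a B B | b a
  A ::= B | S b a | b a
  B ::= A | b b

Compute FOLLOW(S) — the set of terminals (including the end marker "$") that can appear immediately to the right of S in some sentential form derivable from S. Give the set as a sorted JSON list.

FIRST iteration:
[1]
  A via A→b a: +{b}
  B via B→A: +{b}
  S via S→a B B: +{a}
  S via S→b a: +{b}
  FIRST[S]={a,b}  FIRST[A]={b}  FIRST[B]={b}
[2]
  A via A→S b a: +{a}
  B via B→A: +{a}
  FIRST[S]={a,b}  FIRST[A]={a,b}  FIRST[B]={a,b}
[3] done
  FIRST[S]={a,b}  FIRST[A]={a,b}  FIRST[B]={a,b}

FOLLOW sets:
initialize: $ ∈ FOLLOW(S)
iter 1:
  A→S b a: FOLLOW(S) ⊇ FIRST(b) = {b}; new: +{b}
  S→a B B: FOLLOW(B) ⊇ FIRST(B) = {a,b}; new: +{a,b}
  S→a B B: FOLLOW(B) ⊇ FOLLOW(S) ⊇ {$,b}; new: +{$}
  S: {$,b}  A: {}  B: {$,a,b}
iter 2:
  B→A: FOLLOW(A) ⊇ FOLLOW(B) ⊇ {$,a,b}; new: +{$,a,b}
  S: {$,b}  A: {$,a,b}  B: {$,a,b}
iter 3: done
  S: {$,b}  A: {$,a,b}  B: {$,a,b}

FOLLOW(S) = ["$", "b"]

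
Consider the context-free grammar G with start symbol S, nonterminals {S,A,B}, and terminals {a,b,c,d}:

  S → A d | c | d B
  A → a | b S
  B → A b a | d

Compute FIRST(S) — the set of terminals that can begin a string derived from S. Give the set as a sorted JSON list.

FIRST iteration:
pass 1:
  A via A→a: +{a}
  A via A→b S: +{b}
  B via B→A b a: +{a,b}
  B via B→d: +{d}
  S via S→A d: +{a,b}
  S via S→c: +{c}
  S via S→d B: +{d}
  S: {a,b,c,d}  A: {a,b}  B: {a,b,d}
pass 2: (no change)
  S: {a,b,c,d}  A: {a,b}  B: {a,b,d}

FIRST(S) = ["a", "b", "c", "d"]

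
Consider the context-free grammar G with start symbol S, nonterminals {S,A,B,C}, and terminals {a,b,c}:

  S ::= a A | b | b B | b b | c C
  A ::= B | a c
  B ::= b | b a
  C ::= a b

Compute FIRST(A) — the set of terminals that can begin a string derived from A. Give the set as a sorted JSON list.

Compute FIRST by fixpoint:
pass 1:
  A via A→a c: +{a}
  B via B→b: +{b}
  C via C→a b: +{a}
  S via S→a A: +{a}
  S via S→b: +{b}
  S via S→c C: +{c}
  FIRST(S)={a,b,c}  FIRST(A)={a}  FIRST(B)={b}  FIRST(C)={a}
pass 2:
  A via A→B: +{b}
  FIRST(S)={a,b,c}  FIRST(A)={a,b}  FIRST(B)={b}  FIRST(C)={a}
pass 3: — fixpoint
  FIRST(S)={a,b,c}  FIRST(A)={a,b}  FIRST(B)={b}  FIRST(C)={a}

FIRST(A) = ["a", "b"]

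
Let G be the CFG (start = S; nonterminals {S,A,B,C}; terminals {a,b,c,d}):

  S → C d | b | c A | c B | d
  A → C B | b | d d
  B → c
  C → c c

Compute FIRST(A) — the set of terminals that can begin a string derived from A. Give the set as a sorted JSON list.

Compute FIRST by fixpoint:
round 1:
  A via A→b: +{b}
  A via A→d d: +{d}
  B via B→c: +{c}
  C via C→c c: +{c}
  S via S→C d: +{c}
  S via S→b: +{b}
  S via S→d: +{d}
  S: {b,c,d}  A: {b,d}  B: {c}  C: {c}
round 2:
  A via A→C B: +{c}
  S: {b,c,d}  A: {b,c,d}  B: {c}  C: {c}
round 3: done
  S: {b,c,d}  A: {b,c,d}  B: {c}  C: {c}

FIRST(A) = ["b", "c", "d"]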